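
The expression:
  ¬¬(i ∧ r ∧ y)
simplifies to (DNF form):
i ∧ r ∧ y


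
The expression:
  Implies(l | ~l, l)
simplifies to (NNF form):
l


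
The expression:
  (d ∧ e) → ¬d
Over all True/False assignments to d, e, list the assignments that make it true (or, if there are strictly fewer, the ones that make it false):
is false only for:
  d=True, e=True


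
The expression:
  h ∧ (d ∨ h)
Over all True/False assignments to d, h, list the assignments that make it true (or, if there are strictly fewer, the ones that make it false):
is true only for:
  d=False, h=True;
  d=True, h=True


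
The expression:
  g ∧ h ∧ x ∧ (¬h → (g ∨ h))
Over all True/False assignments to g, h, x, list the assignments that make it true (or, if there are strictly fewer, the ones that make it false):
is true only for:
  g=True, h=True, x=True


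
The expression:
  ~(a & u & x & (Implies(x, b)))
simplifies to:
~a | ~b | ~u | ~x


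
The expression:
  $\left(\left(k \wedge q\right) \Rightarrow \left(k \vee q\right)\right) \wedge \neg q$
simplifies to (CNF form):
$\neg q$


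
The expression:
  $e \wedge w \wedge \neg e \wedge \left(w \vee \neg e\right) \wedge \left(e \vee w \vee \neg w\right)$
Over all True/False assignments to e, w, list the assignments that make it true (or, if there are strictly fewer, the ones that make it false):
is never true.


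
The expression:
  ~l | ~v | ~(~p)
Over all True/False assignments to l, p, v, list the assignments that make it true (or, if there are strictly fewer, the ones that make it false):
is false only for:
  l=True, p=False, v=True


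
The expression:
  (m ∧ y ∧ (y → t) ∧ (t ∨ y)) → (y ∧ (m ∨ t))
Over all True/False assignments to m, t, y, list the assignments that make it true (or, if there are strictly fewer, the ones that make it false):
is always true.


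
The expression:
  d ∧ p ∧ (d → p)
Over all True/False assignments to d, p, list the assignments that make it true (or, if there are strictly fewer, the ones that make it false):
is true only for:
  d=True, p=True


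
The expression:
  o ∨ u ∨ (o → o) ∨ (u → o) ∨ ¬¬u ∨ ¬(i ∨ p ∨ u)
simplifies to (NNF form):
True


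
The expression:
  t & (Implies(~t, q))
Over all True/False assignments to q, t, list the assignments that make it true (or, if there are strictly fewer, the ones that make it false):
is true only for:
  q=False, t=True;
  q=True, t=True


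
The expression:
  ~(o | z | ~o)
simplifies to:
False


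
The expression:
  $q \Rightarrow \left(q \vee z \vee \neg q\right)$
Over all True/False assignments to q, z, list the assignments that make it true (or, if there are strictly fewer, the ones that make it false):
is always true.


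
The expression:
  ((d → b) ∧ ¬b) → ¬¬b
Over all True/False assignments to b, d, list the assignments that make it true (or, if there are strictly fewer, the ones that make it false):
is false only for:
  b=False, d=False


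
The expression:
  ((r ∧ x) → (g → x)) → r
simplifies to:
r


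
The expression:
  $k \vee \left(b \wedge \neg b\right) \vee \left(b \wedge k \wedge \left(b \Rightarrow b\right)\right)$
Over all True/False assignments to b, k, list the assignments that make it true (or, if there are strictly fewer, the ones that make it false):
is true only for:
  b=False, k=True;
  b=True, k=True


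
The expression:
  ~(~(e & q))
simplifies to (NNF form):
e & q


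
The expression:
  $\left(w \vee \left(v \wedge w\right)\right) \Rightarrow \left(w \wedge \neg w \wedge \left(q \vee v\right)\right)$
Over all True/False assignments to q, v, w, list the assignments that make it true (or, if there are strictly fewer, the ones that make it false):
is true only for:
  q=False, v=False, w=False;
  q=False, v=True, w=False;
  q=True, v=False, w=False;
  q=True, v=True, w=False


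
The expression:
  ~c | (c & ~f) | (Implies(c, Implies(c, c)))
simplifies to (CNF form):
True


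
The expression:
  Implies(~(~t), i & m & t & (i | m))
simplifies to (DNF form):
~t | (i & m)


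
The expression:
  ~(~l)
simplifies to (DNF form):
l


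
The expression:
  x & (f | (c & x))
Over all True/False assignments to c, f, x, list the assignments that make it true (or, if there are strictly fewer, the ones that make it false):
is true only for:
  c=False, f=True, x=True;
  c=True, f=False, x=True;
  c=True, f=True, x=True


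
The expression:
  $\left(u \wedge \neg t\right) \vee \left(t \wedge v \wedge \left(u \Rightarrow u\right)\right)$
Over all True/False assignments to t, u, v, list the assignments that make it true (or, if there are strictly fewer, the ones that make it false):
is true only for:
  t=False, u=True, v=False;
  t=False, u=True, v=True;
  t=True, u=False, v=True;
  t=True, u=True, v=True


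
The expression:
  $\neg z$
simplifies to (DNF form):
$\neg z$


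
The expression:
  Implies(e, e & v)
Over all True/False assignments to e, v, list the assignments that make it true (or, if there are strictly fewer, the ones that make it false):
is false only for:
  e=True, v=False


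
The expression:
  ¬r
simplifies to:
¬r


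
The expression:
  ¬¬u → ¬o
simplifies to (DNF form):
¬o ∨ ¬u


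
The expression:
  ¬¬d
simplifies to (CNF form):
d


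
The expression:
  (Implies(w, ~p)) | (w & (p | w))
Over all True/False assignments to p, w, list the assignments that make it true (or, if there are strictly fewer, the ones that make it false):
is always true.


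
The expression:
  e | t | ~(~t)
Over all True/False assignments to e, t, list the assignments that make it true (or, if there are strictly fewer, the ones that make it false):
is false only for:
  e=False, t=False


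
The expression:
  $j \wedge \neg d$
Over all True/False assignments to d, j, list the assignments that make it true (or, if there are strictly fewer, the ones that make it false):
is true only for:
  d=False, j=True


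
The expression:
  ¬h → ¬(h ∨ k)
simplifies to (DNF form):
h ∨ ¬k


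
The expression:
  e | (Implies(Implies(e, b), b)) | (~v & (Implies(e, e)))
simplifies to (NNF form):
b | e | ~v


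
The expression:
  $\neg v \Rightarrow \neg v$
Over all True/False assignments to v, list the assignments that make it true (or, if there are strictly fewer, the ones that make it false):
is always true.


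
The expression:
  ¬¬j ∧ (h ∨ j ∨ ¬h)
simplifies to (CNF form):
j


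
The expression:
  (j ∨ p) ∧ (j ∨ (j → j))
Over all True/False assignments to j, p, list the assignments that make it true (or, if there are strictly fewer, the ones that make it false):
is false only for:
  j=False, p=False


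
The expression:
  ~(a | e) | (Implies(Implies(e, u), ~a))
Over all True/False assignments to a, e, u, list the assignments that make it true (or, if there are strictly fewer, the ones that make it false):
is false only for:
  a=True, e=False, u=False;
  a=True, e=False, u=True;
  a=True, e=True, u=True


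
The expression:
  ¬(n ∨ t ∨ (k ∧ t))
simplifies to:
¬n ∧ ¬t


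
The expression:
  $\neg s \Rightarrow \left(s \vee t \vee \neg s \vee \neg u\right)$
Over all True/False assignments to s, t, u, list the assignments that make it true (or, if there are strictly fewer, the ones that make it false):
is always true.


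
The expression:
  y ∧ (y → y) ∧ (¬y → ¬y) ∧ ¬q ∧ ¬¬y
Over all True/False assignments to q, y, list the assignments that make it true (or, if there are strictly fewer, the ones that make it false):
is true only for:
  q=False, y=True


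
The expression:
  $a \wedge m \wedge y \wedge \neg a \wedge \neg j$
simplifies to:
$\text{False}$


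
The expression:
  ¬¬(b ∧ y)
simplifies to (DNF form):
b ∧ y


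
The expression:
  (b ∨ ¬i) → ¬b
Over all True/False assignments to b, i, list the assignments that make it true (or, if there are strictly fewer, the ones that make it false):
is true only for:
  b=False, i=False;
  b=False, i=True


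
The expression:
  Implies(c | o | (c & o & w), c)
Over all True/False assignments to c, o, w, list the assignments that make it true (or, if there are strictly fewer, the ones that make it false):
is false only for:
  c=False, o=True, w=False;
  c=False, o=True, w=True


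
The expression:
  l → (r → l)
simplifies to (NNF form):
True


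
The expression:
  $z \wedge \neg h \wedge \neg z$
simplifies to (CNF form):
$\text{False}$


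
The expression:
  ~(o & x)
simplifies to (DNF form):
~o | ~x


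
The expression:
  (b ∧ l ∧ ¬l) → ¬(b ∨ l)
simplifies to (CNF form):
True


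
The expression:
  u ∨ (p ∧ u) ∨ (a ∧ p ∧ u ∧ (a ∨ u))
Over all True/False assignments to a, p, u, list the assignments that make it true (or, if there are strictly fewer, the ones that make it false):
is true only for:
  a=False, p=False, u=True;
  a=False, p=True, u=True;
  a=True, p=False, u=True;
  a=True, p=True, u=True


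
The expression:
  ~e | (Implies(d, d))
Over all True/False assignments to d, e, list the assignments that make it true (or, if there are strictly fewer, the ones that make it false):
is always true.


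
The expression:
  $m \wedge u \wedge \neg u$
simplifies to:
$\text{False}$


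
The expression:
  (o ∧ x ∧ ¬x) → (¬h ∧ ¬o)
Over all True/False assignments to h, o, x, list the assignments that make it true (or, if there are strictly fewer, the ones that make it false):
is always true.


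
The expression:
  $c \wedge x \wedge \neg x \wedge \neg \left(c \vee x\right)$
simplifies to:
$\text{False}$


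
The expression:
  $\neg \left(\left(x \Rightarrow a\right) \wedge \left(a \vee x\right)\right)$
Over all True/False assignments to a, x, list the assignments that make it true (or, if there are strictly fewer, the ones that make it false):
is true only for:
  a=False, x=False;
  a=False, x=True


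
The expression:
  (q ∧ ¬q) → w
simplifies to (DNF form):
True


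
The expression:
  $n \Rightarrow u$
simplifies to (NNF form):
$u \vee \neg n$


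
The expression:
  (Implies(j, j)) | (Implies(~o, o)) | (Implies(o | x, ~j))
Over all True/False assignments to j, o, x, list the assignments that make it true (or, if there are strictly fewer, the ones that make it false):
is always true.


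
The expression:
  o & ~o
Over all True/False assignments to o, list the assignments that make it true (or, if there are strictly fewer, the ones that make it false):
is never true.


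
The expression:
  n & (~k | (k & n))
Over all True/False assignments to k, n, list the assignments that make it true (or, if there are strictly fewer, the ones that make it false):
is true only for:
  k=False, n=True;
  k=True, n=True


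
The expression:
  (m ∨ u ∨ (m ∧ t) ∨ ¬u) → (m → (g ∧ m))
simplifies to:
g ∨ ¬m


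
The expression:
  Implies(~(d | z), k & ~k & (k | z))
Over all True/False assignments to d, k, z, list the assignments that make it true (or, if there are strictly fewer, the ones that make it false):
is false only for:
  d=False, k=False, z=False;
  d=False, k=True, z=False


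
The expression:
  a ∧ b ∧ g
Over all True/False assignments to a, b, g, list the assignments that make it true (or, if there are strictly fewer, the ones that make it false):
is true only for:
  a=True, b=True, g=True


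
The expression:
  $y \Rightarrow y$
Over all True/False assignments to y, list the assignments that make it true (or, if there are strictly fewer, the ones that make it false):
is always true.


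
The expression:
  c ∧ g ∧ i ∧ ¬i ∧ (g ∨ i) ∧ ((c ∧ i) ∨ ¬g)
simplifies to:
False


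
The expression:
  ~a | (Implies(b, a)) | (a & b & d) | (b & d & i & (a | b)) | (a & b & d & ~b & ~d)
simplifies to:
True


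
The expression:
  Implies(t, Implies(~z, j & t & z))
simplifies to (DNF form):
z | ~t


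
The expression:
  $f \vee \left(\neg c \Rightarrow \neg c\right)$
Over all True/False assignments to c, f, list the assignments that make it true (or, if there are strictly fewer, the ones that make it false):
is always true.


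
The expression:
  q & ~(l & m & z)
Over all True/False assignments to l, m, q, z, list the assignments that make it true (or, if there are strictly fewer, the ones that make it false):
is true only for:
  l=False, m=False, q=True, z=False;
  l=False, m=False, q=True, z=True;
  l=False, m=True, q=True, z=False;
  l=False, m=True, q=True, z=True;
  l=True, m=False, q=True, z=False;
  l=True, m=False, q=True, z=True;
  l=True, m=True, q=True, z=False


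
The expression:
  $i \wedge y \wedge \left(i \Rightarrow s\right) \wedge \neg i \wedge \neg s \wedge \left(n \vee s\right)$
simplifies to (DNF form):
$\text{False}$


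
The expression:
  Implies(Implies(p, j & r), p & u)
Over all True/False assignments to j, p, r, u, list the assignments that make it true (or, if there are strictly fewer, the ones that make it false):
is true only for:
  j=False, p=True, r=False, u=False;
  j=False, p=True, r=False, u=True;
  j=False, p=True, r=True, u=False;
  j=False, p=True, r=True, u=True;
  j=True, p=True, r=False, u=False;
  j=True, p=True, r=False, u=True;
  j=True, p=True, r=True, u=True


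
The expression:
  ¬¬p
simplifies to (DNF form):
p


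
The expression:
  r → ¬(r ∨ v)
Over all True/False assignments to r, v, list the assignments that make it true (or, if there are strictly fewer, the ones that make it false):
is true only for:
  r=False, v=False;
  r=False, v=True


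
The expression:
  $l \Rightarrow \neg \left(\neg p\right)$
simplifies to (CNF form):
$p \vee \neg l$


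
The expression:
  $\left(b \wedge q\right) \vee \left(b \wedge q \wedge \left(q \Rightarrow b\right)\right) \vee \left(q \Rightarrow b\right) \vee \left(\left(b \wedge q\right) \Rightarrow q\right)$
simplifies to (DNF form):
$\text{True}$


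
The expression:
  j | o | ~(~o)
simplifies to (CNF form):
j | o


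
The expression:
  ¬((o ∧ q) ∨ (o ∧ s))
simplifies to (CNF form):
(¬o ∨ ¬q) ∧ (¬o ∨ ¬s)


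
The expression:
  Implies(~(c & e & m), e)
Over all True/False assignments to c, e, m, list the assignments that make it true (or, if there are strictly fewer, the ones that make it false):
is true only for:
  c=False, e=True, m=False;
  c=False, e=True, m=True;
  c=True, e=True, m=False;
  c=True, e=True, m=True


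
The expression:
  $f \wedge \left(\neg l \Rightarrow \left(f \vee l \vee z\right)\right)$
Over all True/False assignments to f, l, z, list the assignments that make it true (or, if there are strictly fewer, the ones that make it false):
is true only for:
  f=True, l=False, z=False;
  f=True, l=False, z=True;
  f=True, l=True, z=False;
  f=True, l=True, z=True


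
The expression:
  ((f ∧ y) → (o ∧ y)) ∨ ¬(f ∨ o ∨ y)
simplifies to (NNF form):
o ∨ ¬f ∨ ¬y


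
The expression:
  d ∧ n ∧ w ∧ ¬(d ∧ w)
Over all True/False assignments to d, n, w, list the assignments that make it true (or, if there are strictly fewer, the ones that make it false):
is never true.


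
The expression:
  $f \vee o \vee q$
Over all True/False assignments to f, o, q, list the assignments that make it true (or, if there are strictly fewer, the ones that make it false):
is false only for:
  f=False, o=False, q=False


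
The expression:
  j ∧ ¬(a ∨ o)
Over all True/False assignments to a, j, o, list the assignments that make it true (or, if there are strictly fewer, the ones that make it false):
is true only for:
  a=False, j=True, o=False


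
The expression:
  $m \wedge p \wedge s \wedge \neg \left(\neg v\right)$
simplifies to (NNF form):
$m \wedge p \wedge s \wedge v$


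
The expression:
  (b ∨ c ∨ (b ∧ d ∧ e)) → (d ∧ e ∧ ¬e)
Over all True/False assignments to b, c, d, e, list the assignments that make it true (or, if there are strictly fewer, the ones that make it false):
is true only for:
  b=False, c=False, d=False, e=False;
  b=False, c=False, d=False, e=True;
  b=False, c=False, d=True, e=False;
  b=False, c=False, d=True, e=True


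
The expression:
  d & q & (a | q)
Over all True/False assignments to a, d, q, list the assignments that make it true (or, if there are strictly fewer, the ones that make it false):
is true only for:
  a=False, d=True, q=True;
  a=True, d=True, q=True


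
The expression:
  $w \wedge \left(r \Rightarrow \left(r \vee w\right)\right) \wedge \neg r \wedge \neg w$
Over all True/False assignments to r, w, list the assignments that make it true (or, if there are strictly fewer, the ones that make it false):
is never true.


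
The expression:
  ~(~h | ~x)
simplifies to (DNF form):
h & x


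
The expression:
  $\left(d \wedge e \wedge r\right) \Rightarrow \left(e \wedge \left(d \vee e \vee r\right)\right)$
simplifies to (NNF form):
$\text{True}$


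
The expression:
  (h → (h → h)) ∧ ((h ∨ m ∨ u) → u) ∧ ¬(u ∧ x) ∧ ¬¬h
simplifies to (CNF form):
h ∧ u ∧ ¬x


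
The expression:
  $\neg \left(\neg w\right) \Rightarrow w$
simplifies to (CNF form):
$\text{True}$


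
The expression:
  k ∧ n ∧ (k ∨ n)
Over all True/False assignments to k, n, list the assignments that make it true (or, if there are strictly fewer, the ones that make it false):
is true only for:
  k=True, n=True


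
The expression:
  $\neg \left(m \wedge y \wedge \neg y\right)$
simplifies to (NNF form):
$\text{True}$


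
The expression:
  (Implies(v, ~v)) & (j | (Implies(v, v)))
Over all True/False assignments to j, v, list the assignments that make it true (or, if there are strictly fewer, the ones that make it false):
is true only for:
  j=False, v=False;
  j=True, v=False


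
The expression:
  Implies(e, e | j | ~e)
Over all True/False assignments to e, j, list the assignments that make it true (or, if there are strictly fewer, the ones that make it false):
is always true.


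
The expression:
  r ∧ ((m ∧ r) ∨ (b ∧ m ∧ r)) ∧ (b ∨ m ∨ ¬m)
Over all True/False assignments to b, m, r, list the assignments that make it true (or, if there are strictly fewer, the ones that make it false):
is true only for:
  b=False, m=True, r=True;
  b=True, m=True, r=True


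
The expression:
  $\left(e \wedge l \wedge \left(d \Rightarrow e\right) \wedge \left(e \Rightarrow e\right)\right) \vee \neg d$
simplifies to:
$\left(e \wedge l\right) \vee \neg d$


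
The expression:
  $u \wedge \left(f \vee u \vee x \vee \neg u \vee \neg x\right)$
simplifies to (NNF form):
$u$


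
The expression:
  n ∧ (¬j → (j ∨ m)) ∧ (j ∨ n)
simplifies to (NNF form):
n ∧ (j ∨ m)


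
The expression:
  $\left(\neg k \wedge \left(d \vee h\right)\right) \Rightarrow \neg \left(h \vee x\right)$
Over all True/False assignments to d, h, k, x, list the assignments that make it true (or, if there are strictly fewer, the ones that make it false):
is false only for:
  d=False, h=True, k=False, x=False;
  d=False, h=True, k=False, x=True;
  d=True, h=False, k=False, x=True;
  d=True, h=True, k=False, x=False;
  d=True, h=True, k=False, x=True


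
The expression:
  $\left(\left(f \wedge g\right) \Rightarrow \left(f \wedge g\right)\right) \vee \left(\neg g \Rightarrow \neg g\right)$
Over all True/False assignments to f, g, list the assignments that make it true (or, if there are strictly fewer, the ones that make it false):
is always true.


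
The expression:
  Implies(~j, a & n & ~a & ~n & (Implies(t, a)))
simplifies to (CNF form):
j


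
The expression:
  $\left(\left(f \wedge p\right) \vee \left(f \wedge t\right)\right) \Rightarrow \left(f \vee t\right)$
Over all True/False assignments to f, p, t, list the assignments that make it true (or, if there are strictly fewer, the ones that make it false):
is always true.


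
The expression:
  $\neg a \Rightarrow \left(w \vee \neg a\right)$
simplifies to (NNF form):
$\text{True}$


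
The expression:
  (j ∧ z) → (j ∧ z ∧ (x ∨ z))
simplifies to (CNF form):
True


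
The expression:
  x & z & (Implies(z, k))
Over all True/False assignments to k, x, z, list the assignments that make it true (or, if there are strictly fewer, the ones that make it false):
is true only for:
  k=True, x=True, z=True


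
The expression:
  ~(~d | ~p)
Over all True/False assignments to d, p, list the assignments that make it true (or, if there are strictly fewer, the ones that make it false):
is true only for:
  d=True, p=True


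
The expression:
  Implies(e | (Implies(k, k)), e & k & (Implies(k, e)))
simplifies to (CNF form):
e & k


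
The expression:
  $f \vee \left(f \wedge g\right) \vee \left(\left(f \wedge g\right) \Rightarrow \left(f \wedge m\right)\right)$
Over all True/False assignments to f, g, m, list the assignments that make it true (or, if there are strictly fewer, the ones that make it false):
is always true.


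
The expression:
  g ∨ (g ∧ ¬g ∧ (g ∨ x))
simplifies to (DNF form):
g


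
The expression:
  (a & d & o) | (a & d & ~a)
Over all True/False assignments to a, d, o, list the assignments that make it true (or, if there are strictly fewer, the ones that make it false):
is true only for:
  a=True, d=True, o=True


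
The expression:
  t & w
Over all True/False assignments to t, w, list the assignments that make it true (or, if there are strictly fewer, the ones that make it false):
is true only for:
  t=True, w=True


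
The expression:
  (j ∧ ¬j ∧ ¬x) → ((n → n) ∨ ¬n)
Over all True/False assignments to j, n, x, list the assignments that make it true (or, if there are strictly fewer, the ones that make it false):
is always true.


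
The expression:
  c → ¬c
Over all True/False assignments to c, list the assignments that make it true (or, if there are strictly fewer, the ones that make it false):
is true only for:
  c=False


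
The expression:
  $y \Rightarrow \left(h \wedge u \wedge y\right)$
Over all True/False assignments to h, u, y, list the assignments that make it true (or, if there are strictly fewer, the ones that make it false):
is false only for:
  h=False, u=False, y=True;
  h=False, u=True, y=True;
  h=True, u=False, y=True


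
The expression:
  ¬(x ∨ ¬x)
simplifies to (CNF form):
False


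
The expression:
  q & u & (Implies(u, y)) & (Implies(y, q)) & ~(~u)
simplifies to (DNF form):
q & u & y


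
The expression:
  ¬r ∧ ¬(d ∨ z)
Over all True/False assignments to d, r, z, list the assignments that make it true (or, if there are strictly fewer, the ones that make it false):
is true only for:
  d=False, r=False, z=False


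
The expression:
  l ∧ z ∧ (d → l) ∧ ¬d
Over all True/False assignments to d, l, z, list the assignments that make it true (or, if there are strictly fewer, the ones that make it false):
is true only for:
  d=False, l=True, z=True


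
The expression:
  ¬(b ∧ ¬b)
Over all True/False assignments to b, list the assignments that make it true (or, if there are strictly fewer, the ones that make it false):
is always true.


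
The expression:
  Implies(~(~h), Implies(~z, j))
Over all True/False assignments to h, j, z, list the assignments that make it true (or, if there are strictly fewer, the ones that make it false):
is false only for:
  h=True, j=False, z=False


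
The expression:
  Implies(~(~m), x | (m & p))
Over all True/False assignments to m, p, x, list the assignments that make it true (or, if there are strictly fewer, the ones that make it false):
is false only for:
  m=True, p=False, x=False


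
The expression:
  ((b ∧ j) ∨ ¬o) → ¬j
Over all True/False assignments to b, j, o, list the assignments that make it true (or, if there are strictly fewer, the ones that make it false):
is false only for:
  b=False, j=True, o=False;
  b=True, j=True, o=False;
  b=True, j=True, o=True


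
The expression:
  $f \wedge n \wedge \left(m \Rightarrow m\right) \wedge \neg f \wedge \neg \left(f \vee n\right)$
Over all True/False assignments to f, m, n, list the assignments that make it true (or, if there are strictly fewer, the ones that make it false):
is never true.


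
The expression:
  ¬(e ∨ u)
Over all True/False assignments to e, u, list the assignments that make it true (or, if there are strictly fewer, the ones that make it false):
is true only for:
  e=False, u=False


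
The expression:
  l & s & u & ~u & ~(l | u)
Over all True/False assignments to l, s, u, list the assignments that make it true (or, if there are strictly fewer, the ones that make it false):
is never true.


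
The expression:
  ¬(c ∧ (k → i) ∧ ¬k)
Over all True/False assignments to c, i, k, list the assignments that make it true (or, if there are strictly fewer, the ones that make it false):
is false only for:
  c=True, i=False, k=False;
  c=True, i=True, k=False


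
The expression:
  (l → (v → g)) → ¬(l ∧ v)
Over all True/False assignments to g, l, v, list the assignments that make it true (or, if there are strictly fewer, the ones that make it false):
is false only for:
  g=True, l=True, v=True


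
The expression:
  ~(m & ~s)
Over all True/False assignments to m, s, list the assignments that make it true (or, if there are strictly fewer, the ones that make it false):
is false only for:
  m=True, s=False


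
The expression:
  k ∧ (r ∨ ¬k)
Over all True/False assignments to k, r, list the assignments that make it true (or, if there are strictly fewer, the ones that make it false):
is true only for:
  k=True, r=True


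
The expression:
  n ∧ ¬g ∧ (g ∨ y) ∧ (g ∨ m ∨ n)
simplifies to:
n ∧ y ∧ ¬g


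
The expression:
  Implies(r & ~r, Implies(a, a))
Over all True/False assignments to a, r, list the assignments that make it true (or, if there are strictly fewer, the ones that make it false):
is always true.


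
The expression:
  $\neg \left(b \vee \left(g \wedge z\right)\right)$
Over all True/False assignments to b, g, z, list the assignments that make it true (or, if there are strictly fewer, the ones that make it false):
is true only for:
  b=False, g=False, z=False;
  b=False, g=False, z=True;
  b=False, g=True, z=False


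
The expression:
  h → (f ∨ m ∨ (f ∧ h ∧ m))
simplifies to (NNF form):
f ∨ m ∨ ¬h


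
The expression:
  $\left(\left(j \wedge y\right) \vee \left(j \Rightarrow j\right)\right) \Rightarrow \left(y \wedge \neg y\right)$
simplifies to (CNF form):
$\text{False}$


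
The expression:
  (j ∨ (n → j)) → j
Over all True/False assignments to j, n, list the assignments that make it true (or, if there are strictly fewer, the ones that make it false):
is false only for:
  j=False, n=False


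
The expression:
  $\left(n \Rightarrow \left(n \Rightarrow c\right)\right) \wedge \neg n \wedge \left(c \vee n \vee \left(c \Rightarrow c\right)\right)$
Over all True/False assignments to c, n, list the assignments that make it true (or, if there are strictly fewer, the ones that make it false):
is true only for:
  c=False, n=False;
  c=True, n=False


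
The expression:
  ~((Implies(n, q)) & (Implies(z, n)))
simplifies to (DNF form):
(n & ~q) | (z & ~n)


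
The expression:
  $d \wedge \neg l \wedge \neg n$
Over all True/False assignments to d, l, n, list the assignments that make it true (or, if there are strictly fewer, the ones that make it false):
is true only for:
  d=True, l=False, n=False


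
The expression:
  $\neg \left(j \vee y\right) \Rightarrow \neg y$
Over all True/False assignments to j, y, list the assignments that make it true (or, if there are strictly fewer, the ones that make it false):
is always true.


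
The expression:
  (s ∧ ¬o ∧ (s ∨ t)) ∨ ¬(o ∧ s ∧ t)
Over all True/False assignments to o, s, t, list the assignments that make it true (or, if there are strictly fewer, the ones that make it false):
is false only for:
  o=True, s=True, t=True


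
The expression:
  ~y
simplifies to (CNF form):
~y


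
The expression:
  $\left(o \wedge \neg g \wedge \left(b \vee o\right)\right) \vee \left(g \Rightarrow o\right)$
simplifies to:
$o \vee \neg g$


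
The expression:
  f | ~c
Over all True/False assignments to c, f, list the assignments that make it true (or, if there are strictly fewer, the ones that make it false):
is false only for:
  c=True, f=False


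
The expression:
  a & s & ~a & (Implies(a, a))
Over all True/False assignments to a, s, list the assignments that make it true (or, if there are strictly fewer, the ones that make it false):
is never true.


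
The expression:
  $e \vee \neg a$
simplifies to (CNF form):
$e \vee \neg a$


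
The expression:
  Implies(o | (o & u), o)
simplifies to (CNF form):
True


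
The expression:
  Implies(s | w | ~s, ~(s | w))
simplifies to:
~s & ~w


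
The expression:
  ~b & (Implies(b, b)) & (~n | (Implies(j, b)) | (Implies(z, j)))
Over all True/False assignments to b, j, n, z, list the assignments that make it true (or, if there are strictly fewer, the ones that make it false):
is true only for:
  b=False, j=False, n=False, z=False;
  b=False, j=False, n=False, z=True;
  b=False, j=False, n=True, z=False;
  b=False, j=False, n=True, z=True;
  b=False, j=True, n=False, z=False;
  b=False, j=True, n=False, z=True;
  b=False, j=True, n=True, z=False;
  b=False, j=True, n=True, z=True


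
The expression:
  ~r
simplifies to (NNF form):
~r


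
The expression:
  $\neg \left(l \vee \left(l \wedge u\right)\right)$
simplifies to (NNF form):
$\neg l$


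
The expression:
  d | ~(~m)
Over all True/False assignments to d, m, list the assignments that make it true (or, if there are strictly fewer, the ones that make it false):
is false only for:
  d=False, m=False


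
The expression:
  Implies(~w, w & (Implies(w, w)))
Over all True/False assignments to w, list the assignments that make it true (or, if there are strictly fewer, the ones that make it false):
is true only for:
  w=True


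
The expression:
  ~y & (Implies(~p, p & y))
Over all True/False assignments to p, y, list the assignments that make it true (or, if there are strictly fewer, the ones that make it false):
is true only for:
  p=True, y=False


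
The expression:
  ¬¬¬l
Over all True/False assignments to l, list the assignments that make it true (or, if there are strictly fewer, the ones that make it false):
is true only for:
  l=False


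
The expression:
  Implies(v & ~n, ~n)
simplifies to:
True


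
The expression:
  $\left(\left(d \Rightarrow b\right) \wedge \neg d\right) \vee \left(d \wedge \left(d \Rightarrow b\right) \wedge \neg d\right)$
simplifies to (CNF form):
$\neg d$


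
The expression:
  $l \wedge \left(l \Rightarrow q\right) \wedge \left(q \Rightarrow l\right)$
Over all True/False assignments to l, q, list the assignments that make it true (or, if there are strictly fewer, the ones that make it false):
is true only for:
  l=True, q=True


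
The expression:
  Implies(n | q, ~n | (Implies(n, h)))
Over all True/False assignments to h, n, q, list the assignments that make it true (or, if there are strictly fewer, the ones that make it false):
is false only for:
  h=False, n=True, q=False;
  h=False, n=True, q=True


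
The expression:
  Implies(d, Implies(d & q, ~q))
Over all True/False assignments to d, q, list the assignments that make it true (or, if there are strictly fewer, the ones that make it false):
is false only for:
  d=True, q=True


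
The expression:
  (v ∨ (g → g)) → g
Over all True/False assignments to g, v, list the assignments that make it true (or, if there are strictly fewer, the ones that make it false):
is true only for:
  g=True, v=False;
  g=True, v=True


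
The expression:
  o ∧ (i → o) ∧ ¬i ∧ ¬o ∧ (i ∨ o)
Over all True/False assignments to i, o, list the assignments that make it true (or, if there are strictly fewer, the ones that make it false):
is never true.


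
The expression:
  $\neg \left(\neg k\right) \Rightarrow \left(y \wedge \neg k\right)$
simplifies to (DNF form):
$\neg k$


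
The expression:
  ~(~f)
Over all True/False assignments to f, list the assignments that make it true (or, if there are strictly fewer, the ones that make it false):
is true only for:
  f=True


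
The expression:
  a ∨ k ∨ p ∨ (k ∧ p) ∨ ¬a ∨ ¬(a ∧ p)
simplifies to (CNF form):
True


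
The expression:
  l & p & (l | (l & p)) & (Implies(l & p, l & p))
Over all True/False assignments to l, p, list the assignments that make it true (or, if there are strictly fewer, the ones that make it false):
is true only for:
  l=True, p=True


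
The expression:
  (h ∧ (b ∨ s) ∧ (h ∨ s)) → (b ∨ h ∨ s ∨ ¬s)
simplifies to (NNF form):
True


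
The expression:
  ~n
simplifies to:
~n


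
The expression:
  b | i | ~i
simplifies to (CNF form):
True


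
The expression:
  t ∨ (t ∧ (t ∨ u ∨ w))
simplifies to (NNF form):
t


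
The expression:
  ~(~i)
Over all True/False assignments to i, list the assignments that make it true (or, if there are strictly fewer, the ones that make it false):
is true only for:
  i=True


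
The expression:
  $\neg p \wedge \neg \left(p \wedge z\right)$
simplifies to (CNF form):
$\neg p$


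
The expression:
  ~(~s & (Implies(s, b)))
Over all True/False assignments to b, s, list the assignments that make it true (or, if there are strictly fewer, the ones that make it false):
is true only for:
  b=False, s=True;
  b=True, s=True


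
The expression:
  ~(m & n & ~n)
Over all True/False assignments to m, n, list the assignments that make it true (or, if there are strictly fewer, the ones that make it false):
is always true.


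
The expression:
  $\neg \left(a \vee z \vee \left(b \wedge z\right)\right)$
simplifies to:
$\neg a \wedge \neg z$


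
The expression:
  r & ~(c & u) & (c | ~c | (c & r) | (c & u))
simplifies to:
r & (~c | ~u)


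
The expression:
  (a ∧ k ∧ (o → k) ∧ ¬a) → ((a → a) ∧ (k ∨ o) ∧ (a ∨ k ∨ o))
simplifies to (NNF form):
True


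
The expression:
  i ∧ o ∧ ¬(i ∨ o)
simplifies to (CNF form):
False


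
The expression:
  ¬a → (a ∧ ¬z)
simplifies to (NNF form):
a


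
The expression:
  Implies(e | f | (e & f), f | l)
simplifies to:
f | l | ~e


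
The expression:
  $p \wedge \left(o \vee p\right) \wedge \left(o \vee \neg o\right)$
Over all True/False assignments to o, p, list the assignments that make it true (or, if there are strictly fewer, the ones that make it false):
is true only for:
  o=False, p=True;
  o=True, p=True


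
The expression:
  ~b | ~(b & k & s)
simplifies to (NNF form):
~b | ~k | ~s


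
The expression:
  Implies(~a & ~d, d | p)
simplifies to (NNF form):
a | d | p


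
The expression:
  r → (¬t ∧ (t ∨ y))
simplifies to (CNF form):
(y ∨ ¬r) ∧ (¬r ∨ ¬t)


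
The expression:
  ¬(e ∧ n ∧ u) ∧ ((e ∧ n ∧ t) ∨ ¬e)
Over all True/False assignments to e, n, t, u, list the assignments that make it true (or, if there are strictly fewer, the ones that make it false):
is false only for:
  e=True, n=False, t=False, u=False;
  e=True, n=False, t=False, u=True;
  e=True, n=False, t=True, u=False;
  e=True, n=False, t=True, u=True;
  e=True, n=True, t=False, u=False;
  e=True, n=True, t=False, u=True;
  e=True, n=True, t=True, u=True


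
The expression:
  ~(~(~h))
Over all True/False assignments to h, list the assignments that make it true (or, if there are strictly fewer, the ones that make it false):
is true only for:
  h=False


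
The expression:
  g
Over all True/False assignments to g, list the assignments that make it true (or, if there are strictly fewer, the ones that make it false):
is true only for:
  g=True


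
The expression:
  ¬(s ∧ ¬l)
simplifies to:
l ∨ ¬s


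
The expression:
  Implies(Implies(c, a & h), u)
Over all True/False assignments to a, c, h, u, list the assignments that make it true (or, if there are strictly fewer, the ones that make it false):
is false only for:
  a=False, c=False, h=False, u=False;
  a=False, c=False, h=True, u=False;
  a=True, c=False, h=False, u=False;
  a=True, c=False, h=True, u=False;
  a=True, c=True, h=True, u=False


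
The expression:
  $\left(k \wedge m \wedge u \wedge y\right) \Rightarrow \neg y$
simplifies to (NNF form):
$\neg k \vee \neg m \vee \neg u \vee \neg y$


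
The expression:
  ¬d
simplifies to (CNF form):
¬d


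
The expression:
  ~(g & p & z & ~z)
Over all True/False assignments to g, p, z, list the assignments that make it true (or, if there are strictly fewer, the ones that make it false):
is always true.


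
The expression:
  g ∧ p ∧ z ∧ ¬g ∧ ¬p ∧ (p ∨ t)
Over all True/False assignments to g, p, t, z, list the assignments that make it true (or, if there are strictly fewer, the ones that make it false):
is never true.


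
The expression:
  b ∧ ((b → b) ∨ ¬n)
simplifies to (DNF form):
b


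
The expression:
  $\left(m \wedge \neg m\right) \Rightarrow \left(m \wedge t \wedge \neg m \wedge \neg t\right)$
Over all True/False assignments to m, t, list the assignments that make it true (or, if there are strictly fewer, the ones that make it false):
is always true.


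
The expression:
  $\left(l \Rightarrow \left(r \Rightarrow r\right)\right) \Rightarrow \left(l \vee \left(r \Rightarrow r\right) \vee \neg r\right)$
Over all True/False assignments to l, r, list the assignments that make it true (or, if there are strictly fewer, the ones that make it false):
is always true.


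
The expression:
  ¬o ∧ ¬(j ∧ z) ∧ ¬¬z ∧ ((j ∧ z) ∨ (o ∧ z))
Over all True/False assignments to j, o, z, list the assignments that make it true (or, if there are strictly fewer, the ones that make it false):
is never true.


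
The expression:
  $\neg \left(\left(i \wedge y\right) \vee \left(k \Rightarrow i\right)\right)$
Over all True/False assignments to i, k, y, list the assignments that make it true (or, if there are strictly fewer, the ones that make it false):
is true only for:
  i=False, k=True, y=False;
  i=False, k=True, y=True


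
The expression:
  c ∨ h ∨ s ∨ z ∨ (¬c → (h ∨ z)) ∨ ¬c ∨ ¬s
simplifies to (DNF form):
True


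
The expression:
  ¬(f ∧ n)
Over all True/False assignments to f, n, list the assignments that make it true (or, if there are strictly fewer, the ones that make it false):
is false only for:
  f=True, n=True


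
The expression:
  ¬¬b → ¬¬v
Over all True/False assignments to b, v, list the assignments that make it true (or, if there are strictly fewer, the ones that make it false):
is false only for:
  b=True, v=False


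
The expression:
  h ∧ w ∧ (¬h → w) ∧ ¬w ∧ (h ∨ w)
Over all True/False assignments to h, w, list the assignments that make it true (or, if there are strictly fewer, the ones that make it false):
is never true.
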